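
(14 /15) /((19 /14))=196 /285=0.69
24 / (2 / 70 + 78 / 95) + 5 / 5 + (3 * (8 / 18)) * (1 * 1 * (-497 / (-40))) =155311 / 3390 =45.81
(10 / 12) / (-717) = -5 / 4302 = -0.00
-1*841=-841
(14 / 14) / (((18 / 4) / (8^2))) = 128 / 9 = 14.22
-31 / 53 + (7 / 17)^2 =-6362 / 15317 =-0.42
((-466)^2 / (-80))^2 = 2947295521 / 400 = 7368238.80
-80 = -80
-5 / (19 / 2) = -10 / 19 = -0.53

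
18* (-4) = -72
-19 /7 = -2.71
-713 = -713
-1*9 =-9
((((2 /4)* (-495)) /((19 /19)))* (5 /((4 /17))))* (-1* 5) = 210375 /8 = 26296.88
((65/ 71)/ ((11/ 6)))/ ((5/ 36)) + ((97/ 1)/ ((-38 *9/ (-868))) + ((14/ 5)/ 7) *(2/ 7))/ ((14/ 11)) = 6449697847/ 32719995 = 197.12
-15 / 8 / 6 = -0.31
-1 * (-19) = 19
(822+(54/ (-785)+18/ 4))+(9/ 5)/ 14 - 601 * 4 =-8668034/ 5495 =-1577.44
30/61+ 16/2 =518/61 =8.49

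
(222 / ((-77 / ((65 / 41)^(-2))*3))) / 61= -124394 / 19844825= -0.01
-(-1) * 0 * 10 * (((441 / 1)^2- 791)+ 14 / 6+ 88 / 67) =0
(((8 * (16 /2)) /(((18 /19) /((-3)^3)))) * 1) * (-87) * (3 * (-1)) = -476064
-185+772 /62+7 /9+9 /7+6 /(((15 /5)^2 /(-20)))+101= -161744 /1953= -82.82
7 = 7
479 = 479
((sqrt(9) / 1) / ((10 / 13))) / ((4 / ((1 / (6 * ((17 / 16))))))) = 13 / 85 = 0.15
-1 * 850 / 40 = -85 / 4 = -21.25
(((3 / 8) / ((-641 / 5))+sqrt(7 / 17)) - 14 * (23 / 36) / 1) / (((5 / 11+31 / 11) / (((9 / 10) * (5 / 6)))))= -4542329 / 2215296+11 * sqrt(119) / 816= -1.90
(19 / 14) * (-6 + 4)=-19 / 7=-2.71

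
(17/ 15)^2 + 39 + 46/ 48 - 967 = -1666363/ 1800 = -925.76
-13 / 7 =-1.86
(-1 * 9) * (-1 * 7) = 63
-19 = -19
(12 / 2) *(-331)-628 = -2614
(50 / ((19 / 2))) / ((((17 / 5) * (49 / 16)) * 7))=8000 / 110789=0.07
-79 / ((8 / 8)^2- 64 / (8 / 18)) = 79 / 143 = 0.55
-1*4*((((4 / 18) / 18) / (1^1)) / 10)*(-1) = 2 / 405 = 0.00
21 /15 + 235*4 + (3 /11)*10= 51927 /55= 944.13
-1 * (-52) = 52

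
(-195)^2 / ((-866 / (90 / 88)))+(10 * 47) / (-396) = -15807145 / 342936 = -46.09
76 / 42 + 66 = 1424 / 21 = 67.81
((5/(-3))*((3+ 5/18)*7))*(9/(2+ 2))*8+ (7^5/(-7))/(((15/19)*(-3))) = 14644/45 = 325.42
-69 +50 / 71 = -68.30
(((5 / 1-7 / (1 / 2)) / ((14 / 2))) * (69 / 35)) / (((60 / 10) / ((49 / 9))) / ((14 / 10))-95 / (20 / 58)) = 8694 / 942265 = 0.01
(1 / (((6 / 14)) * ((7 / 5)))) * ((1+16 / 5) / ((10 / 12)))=42 / 5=8.40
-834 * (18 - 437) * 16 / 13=5591136 / 13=430087.38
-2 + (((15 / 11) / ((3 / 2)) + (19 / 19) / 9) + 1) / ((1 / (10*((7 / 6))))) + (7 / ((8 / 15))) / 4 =236177 / 9504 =24.85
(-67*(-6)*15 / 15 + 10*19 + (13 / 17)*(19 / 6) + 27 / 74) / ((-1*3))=-1122362 / 5661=-198.26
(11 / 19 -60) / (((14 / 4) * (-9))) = 2258 / 1197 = 1.89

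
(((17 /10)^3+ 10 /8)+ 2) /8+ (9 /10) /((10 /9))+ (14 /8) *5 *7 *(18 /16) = 565893 /8000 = 70.74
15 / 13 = 1.15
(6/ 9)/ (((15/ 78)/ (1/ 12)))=13/ 45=0.29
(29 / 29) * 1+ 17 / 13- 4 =-22 / 13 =-1.69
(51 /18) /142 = 17 /852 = 0.02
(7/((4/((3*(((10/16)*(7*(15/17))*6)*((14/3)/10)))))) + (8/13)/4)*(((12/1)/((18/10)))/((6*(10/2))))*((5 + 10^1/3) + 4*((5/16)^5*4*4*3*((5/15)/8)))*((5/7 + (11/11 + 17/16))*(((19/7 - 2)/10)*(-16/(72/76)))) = -3906883806681925/11037088677888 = -353.98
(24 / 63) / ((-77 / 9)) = -24 / 539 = -0.04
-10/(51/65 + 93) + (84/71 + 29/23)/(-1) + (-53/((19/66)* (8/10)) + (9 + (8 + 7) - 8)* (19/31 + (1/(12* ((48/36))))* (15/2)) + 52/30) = -3131654721373/14658395880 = -213.64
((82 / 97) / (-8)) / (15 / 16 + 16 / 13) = -52 / 1067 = -0.05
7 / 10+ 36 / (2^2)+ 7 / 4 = 229 / 20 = 11.45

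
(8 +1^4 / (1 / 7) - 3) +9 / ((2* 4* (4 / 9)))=465 / 32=14.53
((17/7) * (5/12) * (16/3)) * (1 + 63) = 21760/63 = 345.40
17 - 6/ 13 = 16.54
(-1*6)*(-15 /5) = 18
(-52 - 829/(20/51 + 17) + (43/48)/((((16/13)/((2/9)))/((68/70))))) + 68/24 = -5186187959/53645760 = -96.67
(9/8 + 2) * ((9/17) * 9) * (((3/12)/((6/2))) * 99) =66825/544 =122.84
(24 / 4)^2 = 36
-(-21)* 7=147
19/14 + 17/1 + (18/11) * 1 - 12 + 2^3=2463/154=15.99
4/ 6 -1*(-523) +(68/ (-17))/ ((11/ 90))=16201/ 33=490.94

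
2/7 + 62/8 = 225/28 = 8.04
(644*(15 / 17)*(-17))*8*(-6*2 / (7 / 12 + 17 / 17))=11128320 / 19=585701.05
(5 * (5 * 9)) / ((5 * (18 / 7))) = 35 / 2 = 17.50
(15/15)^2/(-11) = -1/11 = -0.09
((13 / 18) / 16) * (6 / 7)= 13 / 336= 0.04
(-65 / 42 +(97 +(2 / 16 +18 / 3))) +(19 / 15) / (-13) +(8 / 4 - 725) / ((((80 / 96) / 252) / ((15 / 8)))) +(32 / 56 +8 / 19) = -28344432567 / 69160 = -409838.53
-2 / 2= -1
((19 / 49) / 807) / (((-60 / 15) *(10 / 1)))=-0.00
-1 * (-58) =58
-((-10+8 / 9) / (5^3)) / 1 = 82 / 1125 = 0.07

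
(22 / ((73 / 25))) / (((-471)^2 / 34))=0.00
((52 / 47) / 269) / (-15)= -0.00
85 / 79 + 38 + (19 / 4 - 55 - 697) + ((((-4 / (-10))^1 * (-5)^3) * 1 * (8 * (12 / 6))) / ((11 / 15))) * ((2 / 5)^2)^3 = -309643129 / 434500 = -712.64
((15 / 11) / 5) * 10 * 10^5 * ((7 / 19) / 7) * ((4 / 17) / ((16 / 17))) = 750000 / 209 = 3588.52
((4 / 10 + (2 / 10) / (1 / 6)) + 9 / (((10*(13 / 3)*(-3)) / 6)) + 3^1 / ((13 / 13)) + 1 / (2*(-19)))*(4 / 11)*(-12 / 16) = -1.13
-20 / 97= -0.21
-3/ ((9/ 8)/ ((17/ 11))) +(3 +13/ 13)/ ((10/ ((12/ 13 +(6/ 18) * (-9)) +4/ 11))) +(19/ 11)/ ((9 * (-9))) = -55921/ 11583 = -4.83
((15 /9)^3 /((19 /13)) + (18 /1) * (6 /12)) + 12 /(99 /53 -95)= 7621061 /633042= 12.04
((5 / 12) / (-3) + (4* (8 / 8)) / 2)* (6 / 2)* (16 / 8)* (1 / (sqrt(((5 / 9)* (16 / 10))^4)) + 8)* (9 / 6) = 39731 / 256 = 155.20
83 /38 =2.18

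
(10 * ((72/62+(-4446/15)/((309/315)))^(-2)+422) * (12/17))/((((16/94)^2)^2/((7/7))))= 9510154122717670617005/2679854928058368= 3548757.07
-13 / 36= -0.36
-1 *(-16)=16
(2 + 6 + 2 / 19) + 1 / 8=1251 / 152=8.23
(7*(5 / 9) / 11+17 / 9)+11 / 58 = 2.43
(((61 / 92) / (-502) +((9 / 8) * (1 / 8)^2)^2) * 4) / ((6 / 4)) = -1531235 / 567508992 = -0.00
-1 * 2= -2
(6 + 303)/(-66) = -103/22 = -4.68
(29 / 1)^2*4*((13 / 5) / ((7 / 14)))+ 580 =90364 / 5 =18072.80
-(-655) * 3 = 1965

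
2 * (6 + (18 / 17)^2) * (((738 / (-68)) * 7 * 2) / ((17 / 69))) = -733582332 / 83521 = -8783.21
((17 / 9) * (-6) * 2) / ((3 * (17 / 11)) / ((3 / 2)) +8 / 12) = -187 / 31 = -6.03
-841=-841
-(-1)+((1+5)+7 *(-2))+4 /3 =-17 /3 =-5.67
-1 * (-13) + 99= 112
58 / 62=29 / 31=0.94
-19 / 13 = -1.46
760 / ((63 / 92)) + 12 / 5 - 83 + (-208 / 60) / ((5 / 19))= 1600307 / 1575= 1016.07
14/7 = 2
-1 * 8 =-8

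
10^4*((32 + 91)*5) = 6150000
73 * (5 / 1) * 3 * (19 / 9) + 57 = 7106 / 3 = 2368.67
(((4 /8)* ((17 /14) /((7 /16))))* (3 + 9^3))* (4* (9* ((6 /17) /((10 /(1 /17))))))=316224 /4165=75.92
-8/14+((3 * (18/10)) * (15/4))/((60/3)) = 247/560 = 0.44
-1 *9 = -9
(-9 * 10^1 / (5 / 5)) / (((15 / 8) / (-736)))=35328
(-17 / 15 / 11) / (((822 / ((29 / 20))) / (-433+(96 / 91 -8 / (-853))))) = 1502670409 / 19141831800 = 0.08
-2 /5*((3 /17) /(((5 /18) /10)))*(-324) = 69984 /85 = 823.34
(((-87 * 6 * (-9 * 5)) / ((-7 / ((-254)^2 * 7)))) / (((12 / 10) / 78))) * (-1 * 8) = 788050036800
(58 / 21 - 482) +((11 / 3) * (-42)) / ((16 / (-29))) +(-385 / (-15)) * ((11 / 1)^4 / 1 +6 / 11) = 21033575 / 56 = 375599.55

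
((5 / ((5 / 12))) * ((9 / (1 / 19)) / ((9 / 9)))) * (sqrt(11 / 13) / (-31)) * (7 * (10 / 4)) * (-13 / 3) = 4617.43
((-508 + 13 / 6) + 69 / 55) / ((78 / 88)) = -333022 / 585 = -569.27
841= 841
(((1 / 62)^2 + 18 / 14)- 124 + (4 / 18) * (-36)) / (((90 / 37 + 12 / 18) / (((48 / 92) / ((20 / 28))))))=-1171245249 / 38017160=-30.81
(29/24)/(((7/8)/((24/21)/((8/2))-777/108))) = -50489/5292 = -9.54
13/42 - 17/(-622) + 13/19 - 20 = -18.98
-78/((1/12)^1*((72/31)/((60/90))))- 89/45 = -12179/45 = -270.64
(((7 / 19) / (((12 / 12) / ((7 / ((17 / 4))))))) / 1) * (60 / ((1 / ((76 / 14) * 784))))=2634240 / 17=154955.29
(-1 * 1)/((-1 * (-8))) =-1/8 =-0.12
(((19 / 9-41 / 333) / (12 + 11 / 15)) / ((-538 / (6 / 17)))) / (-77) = 3310 / 2488439107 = 0.00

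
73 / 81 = 0.90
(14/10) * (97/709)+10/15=0.86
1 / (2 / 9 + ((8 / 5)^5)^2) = 0.01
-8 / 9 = -0.89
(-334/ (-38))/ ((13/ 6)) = 1002/ 247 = 4.06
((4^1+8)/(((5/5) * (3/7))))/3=28/3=9.33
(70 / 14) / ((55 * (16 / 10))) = 0.06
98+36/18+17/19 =1917/19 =100.89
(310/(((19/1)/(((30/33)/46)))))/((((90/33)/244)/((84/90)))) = 105896/3933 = 26.92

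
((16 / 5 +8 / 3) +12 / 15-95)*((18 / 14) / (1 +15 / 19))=-15105 / 238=-63.47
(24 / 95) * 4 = 96 / 95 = 1.01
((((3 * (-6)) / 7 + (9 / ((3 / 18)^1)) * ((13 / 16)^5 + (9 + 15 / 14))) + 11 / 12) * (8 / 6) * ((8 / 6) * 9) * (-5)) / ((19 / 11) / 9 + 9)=-203946513243 / 41746432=-4885.36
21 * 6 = 126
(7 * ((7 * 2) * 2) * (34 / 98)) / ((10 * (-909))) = -34 / 4545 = -0.01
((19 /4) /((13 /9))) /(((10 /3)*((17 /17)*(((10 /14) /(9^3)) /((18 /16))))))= 23560551 /20800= 1132.72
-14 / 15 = -0.93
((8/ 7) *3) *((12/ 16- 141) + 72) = -234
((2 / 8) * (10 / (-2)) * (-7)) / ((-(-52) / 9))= 315 / 208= 1.51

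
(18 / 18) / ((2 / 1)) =1 / 2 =0.50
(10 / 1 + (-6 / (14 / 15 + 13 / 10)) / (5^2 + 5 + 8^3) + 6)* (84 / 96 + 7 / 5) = 36.39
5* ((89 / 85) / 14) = 89 / 238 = 0.37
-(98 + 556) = -654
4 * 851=3404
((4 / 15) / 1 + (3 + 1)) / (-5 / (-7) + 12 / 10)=2.23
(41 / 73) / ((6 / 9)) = 123 / 146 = 0.84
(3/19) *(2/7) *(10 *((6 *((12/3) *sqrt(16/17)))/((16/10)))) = 3600 *sqrt(17)/2261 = 6.56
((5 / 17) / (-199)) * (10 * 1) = -50 / 3383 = -0.01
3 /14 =0.21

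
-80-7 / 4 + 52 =-119 / 4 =-29.75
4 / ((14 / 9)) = 2.57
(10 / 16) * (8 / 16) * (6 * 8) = 15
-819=-819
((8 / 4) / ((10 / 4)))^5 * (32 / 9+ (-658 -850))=-2772992 / 5625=-492.98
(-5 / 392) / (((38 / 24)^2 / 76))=-360 / 931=-0.39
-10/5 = -2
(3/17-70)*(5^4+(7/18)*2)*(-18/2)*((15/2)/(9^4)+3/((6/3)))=21947459072/37179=590318.70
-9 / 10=-0.90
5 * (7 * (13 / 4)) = 455 / 4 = 113.75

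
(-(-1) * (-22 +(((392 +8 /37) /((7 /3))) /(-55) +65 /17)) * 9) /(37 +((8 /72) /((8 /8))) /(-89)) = -37067358753 /7176801940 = -5.16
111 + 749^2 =561112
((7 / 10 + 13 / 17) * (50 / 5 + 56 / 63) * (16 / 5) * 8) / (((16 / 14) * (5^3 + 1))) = 32536 / 11475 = 2.84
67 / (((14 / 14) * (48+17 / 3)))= 1.25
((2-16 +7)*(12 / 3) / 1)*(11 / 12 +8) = -749 / 3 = -249.67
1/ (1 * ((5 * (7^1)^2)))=1/ 245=0.00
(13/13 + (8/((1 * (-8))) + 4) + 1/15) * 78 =1586/5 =317.20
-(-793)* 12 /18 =1586 /3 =528.67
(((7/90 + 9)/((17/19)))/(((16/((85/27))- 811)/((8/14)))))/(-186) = 15523/401359077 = 0.00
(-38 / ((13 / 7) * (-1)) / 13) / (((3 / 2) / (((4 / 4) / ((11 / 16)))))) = 8512 / 5577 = 1.53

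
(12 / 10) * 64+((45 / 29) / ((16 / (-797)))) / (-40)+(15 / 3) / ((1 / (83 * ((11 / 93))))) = 220624789 / 1726080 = 127.82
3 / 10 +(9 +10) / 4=101 / 20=5.05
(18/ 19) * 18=324/ 19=17.05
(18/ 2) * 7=63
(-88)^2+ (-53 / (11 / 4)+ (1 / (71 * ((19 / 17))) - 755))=103423970 / 14839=6969.74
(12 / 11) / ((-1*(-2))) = 6 / 11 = 0.55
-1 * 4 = -4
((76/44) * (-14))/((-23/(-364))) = -96824/253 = -382.70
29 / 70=0.41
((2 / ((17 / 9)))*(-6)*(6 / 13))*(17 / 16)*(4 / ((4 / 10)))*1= -405 / 13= -31.15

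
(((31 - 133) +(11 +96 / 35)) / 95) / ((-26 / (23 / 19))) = 71047 / 1642550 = 0.04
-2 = -2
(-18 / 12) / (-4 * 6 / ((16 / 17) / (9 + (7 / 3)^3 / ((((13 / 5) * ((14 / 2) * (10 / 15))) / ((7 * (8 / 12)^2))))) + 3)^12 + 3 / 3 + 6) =-8963051544462503255067953547487129133516237751719550478370761962890625 / 41827374618455604112194105558033697417873201102989709216294501995206474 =-0.21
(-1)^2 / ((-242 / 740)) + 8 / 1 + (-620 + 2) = -74180 / 121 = -613.06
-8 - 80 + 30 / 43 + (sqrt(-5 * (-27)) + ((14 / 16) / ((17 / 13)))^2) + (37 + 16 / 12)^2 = 3 * sqrt(15) + 9896511691 / 7157952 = 1394.21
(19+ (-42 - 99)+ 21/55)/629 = -6689/34595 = -0.19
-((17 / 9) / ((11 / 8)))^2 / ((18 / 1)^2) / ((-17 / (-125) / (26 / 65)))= -13600 / 793881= -0.02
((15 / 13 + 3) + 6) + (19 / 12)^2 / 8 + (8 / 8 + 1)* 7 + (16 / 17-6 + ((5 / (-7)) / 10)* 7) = 4813925 / 254592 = 18.91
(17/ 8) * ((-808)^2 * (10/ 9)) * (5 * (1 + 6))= 485567600/ 9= 53951955.56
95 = 95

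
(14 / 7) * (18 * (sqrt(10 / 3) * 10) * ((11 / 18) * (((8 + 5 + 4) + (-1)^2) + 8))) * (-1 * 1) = -10443.24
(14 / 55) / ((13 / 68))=952 / 715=1.33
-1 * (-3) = 3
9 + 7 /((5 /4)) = 14.60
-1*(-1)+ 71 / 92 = 163 / 92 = 1.77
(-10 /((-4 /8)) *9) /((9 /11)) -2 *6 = 208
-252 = -252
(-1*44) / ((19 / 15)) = -660 / 19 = -34.74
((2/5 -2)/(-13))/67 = 8/4355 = 0.00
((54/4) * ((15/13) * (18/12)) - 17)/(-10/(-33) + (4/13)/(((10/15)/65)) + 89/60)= 18205/90909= 0.20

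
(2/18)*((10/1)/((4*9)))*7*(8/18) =70/729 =0.10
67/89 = 0.75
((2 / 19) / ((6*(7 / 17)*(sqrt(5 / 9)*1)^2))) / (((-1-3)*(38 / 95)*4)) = -51 / 4256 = -0.01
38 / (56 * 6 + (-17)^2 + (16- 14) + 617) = 0.03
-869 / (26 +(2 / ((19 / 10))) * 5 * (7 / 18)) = -13509 / 436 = -30.98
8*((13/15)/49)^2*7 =1352/77175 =0.02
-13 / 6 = -2.17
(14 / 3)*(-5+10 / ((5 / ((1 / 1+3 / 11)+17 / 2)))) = 2240 / 33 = 67.88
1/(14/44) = 22/7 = 3.14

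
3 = 3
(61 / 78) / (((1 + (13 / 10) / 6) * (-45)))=-122 / 8541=-0.01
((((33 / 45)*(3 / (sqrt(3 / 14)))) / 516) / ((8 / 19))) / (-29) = -209*sqrt(42) / 1795680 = -0.00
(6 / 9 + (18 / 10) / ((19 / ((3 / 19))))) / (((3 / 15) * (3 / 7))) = 25837 / 3249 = 7.95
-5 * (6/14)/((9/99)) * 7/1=-165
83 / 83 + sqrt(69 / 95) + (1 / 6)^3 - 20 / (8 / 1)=-323 / 216 + sqrt(6555) / 95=-0.64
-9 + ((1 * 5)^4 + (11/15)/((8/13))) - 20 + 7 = 72503/120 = 604.19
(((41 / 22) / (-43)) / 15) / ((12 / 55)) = -41 / 3096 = -0.01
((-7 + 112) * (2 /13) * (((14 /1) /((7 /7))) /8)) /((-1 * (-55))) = 147 /286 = 0.51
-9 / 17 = -0.53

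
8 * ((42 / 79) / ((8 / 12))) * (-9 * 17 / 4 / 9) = -27.11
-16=-16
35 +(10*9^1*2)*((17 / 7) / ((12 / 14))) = 545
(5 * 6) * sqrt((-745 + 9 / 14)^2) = 156315 / 7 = 22330.71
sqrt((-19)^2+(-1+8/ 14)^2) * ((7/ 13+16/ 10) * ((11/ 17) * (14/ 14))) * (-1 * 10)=-3058 * sqrt(17698)/ 1547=-262.97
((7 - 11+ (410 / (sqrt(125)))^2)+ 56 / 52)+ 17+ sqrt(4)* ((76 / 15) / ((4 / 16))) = 54577 / 39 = 1399.41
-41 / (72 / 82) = -1681 / 36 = -46.69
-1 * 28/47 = -28/47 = -0.60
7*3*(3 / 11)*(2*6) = 756 / 11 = 68.73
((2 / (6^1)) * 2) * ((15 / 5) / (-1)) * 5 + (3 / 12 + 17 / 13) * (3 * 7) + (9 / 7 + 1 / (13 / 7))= 687 / 28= 24.54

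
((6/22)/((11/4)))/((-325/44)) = -48/3575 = -0.01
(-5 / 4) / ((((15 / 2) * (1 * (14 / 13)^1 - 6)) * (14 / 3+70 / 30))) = 13 / 2688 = 0.00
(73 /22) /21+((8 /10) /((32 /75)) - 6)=-7331 /1848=-3.97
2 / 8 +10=41 / 4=10.25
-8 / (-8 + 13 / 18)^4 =-839808 / 294499921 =-0.00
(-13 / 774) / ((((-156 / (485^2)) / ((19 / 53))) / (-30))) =-22346375 / 82044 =-272.37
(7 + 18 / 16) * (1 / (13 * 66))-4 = -2107 / 528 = -3.99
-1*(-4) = 4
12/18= 2/3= 0.67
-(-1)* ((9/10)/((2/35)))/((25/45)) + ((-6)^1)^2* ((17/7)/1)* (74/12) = 79449/140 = 567.49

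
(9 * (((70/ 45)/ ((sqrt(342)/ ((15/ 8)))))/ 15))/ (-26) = -7 * sqrt(38)/ 11856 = -0.00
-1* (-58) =58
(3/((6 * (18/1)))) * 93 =31/12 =2.58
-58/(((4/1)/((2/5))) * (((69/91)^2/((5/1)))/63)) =-1681043/529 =-3177.78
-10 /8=-1.25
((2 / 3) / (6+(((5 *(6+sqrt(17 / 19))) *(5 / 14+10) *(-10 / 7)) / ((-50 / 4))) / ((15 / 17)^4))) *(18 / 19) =23845299037875 / 2388530815012001 - 3605006482875 *sqrt(323) / 45382085485228019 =0.01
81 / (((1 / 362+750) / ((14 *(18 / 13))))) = 7389144 / 3529513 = 2.09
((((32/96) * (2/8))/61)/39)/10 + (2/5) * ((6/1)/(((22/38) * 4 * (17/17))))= 3254483/3140280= 1.04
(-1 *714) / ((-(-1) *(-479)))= 714 / 479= 1.49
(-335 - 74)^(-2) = 1/167281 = 0.00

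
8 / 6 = 4 / 3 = 1.33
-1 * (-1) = 1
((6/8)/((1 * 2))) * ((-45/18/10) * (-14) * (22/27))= 1.07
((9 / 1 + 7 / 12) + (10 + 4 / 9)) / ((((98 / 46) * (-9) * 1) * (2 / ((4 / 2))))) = -2369 / 2268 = -1.04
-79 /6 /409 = -0.03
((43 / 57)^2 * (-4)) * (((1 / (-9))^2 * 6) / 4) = -3698 / 87723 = -0.04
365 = 365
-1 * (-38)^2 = -1444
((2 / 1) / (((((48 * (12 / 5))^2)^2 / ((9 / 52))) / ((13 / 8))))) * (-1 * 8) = -625 / 24461180928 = -0.00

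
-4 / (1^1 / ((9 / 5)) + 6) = -0.61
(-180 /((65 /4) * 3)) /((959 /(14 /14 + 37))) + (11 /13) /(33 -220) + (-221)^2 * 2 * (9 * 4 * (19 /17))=64075091533 /16303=3930263.85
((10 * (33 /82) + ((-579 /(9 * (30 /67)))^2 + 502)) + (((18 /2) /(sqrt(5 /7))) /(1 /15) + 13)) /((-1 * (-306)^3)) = sqrt(35) /1061208 + 7028009201 /9515533773600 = 0.00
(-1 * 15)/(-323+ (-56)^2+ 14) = -15/2827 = -0.01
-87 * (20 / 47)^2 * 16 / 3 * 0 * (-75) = 0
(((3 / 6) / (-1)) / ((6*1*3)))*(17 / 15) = -17 / 540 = -0.03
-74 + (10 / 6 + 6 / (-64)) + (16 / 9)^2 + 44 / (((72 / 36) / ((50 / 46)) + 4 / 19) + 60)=-2618779843 / 38198304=-68.56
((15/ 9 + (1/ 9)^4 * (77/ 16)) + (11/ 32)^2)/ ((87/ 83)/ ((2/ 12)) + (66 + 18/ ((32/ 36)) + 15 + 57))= 995688667/ 91752383232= 0.01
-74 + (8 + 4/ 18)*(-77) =-6364/ 9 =-707.11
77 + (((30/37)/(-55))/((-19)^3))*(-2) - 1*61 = 44665796/2791613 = 16.00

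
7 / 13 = 0.54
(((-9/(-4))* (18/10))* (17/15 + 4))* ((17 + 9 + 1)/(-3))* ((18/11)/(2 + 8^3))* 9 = -137781/25700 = -5.36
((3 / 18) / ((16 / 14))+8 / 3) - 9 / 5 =81 / 80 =1.01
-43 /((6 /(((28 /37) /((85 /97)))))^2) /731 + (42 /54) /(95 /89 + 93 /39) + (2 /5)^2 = 257948530923 /671580815450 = 0.38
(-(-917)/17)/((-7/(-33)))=4323/17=254.29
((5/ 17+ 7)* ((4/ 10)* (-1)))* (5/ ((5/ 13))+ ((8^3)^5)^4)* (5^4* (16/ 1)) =-760117788269480873745740125466553355074894604603066685744000/ 17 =-44712811074675345514455300000000000000000000000000000000000.00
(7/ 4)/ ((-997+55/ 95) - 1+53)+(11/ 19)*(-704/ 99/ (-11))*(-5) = -22991063/ 12273696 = -1.87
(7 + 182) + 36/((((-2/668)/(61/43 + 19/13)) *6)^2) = 289223366509/312481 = 925571.05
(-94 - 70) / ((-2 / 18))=1476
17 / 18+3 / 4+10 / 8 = 2.94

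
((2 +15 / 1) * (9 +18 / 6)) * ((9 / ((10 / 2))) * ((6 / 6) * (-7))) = -12852 / 5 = -2570.40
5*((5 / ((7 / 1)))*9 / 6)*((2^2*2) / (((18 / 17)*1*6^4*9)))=425 / 122472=0.00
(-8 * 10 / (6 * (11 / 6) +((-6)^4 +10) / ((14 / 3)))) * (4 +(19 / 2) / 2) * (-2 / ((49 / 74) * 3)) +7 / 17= 73589 / 25959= 2.83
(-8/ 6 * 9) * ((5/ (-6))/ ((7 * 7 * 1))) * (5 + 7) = 120/ 49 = 2.45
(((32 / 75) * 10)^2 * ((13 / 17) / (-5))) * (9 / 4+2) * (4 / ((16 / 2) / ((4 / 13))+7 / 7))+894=27102002 / 30375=892.25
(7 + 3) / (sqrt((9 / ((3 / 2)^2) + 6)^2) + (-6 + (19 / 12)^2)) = 1440 / 937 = 1.54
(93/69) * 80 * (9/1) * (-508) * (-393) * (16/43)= 71296865280/989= 72089853.67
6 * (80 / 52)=9.23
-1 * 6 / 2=-3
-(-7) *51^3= 928557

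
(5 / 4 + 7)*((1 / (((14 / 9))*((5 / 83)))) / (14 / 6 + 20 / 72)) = 221859 / 6580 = 33.72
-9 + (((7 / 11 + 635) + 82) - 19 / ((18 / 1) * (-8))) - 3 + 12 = 717.77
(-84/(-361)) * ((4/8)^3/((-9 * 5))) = -7/10830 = -0.00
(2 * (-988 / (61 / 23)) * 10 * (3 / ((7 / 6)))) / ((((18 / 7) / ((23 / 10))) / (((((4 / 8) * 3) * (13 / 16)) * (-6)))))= 15287571 / 122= 125307.96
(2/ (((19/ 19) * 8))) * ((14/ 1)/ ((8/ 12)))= 21/ 4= 5.25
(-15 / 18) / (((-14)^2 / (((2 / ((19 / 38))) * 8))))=-20 / 147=-0.14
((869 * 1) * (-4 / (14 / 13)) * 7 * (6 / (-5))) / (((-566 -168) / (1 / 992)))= -33891 / 910160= -0.04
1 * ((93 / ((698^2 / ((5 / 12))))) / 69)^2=24025 / 18081724780636416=0.00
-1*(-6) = 6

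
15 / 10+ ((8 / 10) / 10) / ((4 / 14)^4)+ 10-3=4101 / 200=20.50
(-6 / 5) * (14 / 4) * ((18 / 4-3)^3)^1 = -567 / 40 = -14.18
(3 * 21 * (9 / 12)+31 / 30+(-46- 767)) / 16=-45883 / 960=-47.79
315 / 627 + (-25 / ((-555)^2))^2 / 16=0.50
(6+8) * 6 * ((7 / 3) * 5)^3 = 1200500 / 9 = 133388.89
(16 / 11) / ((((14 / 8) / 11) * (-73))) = -64 / 511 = -0.13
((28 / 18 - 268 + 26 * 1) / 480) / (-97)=541 / 104760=0.01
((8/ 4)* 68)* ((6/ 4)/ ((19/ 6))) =1224/ 19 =64.42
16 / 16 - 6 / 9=1 / 3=0.33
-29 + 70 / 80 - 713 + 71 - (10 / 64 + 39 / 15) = -107661 / 160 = -672.88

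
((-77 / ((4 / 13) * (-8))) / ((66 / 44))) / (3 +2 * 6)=1001 / 720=1.39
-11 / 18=-0.61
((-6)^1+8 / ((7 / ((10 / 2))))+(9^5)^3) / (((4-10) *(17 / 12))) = -2882475849325082 / 119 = -24222486128782.20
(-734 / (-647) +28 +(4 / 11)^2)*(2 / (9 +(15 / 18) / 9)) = 247449816 / 38438917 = 6.44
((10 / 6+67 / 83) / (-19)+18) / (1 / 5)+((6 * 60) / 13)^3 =221658229870 / 10394007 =21325.58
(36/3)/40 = 0.30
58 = 58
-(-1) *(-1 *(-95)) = 95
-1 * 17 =-17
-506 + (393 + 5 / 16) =-1803 / 16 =-112.69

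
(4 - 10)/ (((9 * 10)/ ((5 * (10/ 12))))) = -5/ 18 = -0.28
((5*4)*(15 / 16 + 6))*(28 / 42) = 185 / 2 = 92.50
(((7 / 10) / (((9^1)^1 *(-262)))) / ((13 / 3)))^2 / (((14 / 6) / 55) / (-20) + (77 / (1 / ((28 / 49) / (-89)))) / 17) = -815507 / 5421917523828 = -0.00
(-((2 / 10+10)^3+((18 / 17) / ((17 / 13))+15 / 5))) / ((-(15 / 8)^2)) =820773632 / 2709375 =302.94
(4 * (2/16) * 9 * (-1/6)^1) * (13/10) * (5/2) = -39/16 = -2.44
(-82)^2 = 6724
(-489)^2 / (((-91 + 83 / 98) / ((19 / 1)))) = -50395.39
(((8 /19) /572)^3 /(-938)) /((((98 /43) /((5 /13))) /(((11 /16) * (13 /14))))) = -215 /4693136388116176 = -0.00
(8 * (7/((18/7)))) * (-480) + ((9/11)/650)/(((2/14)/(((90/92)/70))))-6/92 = -20628736457/1973400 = -10453.40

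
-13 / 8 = -1.62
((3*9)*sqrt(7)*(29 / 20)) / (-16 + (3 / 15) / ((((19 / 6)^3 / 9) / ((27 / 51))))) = -6.49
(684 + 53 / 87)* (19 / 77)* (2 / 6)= 1131659 / 20097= 56.31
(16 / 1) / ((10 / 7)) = 56 / 5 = 11.20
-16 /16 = -1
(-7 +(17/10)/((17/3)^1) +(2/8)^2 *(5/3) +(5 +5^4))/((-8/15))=-149617/128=-1168.88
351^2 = 123201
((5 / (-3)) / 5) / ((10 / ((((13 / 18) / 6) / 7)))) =-13 / 22680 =-0.00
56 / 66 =28 / 33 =0.85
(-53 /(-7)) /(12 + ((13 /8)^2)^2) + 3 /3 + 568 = 309747967 /543991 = 569.40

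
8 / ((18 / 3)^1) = 4 / 3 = 1.33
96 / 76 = 1.26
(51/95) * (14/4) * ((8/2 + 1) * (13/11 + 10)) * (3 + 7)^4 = 219555000/209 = 1050502.39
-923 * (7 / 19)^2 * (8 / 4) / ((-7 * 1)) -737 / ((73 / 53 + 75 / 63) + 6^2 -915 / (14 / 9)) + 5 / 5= 16844166061 / 441688193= 38.14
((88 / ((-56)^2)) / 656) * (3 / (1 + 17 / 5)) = 15 / 514304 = 0.00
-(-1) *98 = 98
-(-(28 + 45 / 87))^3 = 565609283 / 24389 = 23191.16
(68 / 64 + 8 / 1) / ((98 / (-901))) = -130645 / 1568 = -83.32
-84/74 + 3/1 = 69/37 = 1.86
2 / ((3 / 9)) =6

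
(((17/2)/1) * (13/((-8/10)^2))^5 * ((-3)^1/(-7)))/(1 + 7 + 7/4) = 4741572265625/3670016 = 1291975.91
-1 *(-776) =776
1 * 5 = 5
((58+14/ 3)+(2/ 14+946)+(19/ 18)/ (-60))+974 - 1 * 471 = 11429147/ 7560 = 1511.79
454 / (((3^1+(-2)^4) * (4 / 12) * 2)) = 681 / 19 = 35.84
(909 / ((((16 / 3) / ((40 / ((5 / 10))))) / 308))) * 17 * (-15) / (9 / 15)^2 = -2974702500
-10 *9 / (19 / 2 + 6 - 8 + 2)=-180 / 19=-9.47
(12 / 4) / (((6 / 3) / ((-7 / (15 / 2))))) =-7 / 5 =-1.40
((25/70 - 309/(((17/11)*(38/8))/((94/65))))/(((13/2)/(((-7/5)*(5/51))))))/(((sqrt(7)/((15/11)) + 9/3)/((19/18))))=88936805/115069396 - 195660971*sqrt(7)/1035624564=0.27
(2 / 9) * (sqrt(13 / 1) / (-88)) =-sqrt(13) / 396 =-0.01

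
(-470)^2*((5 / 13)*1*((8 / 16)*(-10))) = -5522500 / 13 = -424807.69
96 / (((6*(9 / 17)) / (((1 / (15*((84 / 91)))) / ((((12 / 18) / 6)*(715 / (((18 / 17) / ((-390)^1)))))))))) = -4 / 53625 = -0.00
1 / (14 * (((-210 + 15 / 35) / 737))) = -737 / 2934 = -0.25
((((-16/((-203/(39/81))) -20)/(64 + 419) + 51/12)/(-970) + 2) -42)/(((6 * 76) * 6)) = -410909096443/28103133824640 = -0.01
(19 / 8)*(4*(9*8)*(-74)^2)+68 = 3745652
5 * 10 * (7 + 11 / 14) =2725 / 7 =389.29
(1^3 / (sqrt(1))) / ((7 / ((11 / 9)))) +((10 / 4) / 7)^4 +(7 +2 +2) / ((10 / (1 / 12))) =488431 / 1728720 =0.28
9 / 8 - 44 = -343 / 8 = -42.88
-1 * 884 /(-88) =221 /22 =10.05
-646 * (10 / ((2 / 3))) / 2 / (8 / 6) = -14535 / 4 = -3633.75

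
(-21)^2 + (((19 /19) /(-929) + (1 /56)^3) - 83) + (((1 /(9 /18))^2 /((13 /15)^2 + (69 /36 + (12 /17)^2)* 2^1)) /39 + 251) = 937505737036255299 /1539374541146624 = 609.02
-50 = -50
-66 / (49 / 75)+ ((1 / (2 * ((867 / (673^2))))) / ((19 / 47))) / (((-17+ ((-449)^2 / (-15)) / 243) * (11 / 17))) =-10538215996905 / 91772099804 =-114.83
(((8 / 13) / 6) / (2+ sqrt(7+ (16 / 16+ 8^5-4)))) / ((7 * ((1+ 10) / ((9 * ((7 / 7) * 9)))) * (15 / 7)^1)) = 0.00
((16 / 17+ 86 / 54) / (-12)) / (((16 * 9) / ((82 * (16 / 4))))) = -47683 / 99144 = -0.48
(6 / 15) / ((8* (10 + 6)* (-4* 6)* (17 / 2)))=-1 / 65280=-0.00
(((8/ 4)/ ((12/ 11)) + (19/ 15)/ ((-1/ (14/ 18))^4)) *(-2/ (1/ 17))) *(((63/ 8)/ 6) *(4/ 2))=-53799067/ 262440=-205.00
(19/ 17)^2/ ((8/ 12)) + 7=5129/ 578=8.87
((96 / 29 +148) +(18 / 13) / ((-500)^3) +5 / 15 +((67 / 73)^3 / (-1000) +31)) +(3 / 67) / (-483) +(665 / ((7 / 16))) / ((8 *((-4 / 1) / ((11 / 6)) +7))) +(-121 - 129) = -438988692086599822339621 / 15721274508524812500000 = -27.92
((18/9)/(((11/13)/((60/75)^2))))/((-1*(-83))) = 416/22825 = 0.02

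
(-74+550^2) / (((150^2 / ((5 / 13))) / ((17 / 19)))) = 4.63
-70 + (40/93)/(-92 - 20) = -91145/1302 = -70.00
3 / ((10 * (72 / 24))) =1 / 10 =0.10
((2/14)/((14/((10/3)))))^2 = 25/21609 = 0.00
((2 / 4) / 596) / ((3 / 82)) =41 / 1788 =0.02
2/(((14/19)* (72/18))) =19/28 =0.68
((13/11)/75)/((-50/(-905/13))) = 181/8250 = 0.02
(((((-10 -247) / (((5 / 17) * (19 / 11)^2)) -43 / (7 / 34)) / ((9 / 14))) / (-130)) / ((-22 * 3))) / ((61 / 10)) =-2113151 / 141705135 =-0.01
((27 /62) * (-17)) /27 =-17 /62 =-0.27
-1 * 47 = -47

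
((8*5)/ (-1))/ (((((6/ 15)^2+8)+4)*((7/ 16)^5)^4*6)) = -37778931862957161709568000/ 4548159178963884057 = -8306422.53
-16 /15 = -1.07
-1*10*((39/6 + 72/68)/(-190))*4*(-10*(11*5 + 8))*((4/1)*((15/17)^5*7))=-15013.12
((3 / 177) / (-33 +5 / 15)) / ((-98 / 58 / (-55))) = -0.02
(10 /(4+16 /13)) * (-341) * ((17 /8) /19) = -22165 /304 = -72.91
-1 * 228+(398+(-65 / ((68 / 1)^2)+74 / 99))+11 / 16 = 39236191 / 228888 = 171.42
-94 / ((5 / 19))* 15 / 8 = -2679 / 4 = -669.75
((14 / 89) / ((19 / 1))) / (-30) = -7 / 25365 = -0.00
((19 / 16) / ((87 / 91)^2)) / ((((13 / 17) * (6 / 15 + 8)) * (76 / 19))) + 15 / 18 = 2569045 / 2906496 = 0.88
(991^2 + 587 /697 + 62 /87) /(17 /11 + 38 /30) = 1637693861155 /4689416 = 349231.94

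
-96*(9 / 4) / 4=-54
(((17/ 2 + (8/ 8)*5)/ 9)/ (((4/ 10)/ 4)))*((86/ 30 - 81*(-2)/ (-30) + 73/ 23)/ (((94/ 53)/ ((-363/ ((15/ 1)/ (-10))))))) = 1417273/ 1081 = 1311.08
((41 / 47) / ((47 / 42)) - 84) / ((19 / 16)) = -2941344 / 41971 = -70.08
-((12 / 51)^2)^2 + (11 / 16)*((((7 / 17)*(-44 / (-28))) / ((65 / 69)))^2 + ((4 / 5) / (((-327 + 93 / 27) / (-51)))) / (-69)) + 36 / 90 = 5236196516037 / 7272073244800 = 0.72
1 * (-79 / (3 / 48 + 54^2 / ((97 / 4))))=-122608 / 186721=-0.66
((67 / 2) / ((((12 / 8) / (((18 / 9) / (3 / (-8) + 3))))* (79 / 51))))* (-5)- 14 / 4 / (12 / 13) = -259761 / 4424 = -58.72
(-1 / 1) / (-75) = 0.01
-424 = -424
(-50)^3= -125000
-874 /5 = -174.80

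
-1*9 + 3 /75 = -224 /25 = -8.96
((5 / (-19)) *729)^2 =13286025 / 361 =36803.39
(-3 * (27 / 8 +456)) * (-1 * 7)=77175 / 8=9646.88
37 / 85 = 0.44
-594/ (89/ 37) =-21978/ 89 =-246.94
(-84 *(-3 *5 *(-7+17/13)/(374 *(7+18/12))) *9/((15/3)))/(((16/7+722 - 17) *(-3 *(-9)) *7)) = -6216/204609977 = -0.00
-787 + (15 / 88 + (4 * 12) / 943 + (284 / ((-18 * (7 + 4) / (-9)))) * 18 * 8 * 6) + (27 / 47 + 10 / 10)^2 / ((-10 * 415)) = 358471796880553 / 34579244200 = 10366.68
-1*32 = -32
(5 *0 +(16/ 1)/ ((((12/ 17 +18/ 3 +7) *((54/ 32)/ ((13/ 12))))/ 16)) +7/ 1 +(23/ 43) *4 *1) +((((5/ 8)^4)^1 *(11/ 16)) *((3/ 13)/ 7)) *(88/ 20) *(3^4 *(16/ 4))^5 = 128395891792327876957/ 2363201568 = 54331333192.62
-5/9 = -0.56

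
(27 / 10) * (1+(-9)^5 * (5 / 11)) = -3985659 / 55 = -72466.53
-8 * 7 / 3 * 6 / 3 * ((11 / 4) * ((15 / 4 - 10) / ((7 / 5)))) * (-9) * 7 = -28875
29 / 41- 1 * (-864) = 35453 / 41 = 864.71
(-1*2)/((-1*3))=2/3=0.67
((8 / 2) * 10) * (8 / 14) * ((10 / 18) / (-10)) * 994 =-11360 / 9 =-1262.22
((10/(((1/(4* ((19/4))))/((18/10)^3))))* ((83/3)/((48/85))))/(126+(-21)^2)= 26809/280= 95.75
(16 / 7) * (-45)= -720 / 7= -102.86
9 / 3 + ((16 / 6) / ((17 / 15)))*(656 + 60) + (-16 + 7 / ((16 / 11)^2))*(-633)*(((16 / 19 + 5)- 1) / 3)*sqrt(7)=28691 / 17 + 829863*sqrt(7) / 64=35994.13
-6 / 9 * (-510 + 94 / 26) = 337.59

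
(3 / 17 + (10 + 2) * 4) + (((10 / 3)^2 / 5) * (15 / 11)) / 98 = 1325173 / 27489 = 48.21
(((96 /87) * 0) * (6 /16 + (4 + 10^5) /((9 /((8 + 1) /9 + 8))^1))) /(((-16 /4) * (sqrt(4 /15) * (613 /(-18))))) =0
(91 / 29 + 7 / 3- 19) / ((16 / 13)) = -15301 / 1392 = -10.99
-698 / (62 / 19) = -6631 / 31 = -213.90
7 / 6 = 1.17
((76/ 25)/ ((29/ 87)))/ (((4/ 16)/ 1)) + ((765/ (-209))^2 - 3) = 51191622/ 1092025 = 46.88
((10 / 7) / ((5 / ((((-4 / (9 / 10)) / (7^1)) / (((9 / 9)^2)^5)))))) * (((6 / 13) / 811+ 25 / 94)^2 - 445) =416184114241580 / 5156362290261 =80.71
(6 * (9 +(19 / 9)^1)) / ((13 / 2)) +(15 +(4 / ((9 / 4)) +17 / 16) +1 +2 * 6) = 76933 / 1872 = 41.10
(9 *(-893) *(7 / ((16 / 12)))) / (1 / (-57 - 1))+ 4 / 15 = 73418003 / 30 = 2447266.77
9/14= 0.64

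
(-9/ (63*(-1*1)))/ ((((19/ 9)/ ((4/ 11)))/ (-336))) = -1728/ 209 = -8.27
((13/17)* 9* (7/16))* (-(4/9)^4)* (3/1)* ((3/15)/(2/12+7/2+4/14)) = -10192/571455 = -0.02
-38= -38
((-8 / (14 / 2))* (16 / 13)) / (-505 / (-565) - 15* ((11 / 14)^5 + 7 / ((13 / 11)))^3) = 54324734553006446477312 / 139544611891786020430275617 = 0.00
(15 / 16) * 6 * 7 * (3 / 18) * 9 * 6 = 2835 / 8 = 354.38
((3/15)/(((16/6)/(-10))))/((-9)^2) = -0.01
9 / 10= 0.90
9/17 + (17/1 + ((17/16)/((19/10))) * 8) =7107/323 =22.00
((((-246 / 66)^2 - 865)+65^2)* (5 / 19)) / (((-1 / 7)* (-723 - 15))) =14288435 / 1696662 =8.42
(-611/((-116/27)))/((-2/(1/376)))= -0.19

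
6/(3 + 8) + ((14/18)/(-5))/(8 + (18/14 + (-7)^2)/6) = 30421/56760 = 0.54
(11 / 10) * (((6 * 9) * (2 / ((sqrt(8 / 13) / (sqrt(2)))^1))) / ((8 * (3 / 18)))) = 891 * sqrt(13) / 20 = 160.63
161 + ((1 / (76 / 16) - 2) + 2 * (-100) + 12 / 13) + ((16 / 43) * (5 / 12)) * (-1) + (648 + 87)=22144102 / 31863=694.98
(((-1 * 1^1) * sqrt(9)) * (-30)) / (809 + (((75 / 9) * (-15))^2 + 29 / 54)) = 972 / 177493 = 0.01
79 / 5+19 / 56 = 4519 / 280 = 16.14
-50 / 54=-0.93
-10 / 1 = -10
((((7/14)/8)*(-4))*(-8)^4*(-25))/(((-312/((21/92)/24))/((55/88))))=-875/1794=-0.49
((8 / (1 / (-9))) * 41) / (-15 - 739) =1476 / 377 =3.92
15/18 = 5/6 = 0.83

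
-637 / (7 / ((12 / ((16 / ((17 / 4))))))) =-4641 / 16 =-290.06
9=9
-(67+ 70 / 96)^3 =-34359822251 / 110592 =-310689.94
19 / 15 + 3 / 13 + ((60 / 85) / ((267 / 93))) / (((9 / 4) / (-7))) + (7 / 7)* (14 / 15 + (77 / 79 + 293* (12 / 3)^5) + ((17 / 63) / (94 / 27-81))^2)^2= 90020345967.88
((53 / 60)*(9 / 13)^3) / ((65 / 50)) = 12879 / 57122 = 0.23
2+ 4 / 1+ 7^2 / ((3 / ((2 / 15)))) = 368 / 45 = 8.18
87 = 87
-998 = -998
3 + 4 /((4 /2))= 5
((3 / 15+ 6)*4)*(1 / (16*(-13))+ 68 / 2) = 843.08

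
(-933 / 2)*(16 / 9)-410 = -1239.33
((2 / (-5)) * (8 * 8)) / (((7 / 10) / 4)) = -1024 / 7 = -146.29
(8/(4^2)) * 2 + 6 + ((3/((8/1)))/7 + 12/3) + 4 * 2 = 1067/56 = 19.05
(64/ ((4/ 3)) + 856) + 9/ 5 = 905.80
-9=-9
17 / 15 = 1.13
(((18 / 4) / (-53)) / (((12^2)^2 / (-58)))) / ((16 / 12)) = 29 / 162816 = 0.00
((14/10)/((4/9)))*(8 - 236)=-3591/5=-718.20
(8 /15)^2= 64 /225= 0.28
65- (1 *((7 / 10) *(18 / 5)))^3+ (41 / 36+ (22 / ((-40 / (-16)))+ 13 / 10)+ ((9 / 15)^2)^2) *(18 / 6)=15581711 / 187500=83.10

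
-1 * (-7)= 7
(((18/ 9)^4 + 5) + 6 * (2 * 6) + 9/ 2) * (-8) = -780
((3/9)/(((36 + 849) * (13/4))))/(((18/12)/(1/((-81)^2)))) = 8/679358745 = 0.00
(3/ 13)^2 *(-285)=-2565/ 169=-15.18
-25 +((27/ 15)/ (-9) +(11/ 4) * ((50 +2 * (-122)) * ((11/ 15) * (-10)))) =58307/ 15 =3887.13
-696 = -696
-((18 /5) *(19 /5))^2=-116964 /625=-187.14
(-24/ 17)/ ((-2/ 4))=48/ 17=2.82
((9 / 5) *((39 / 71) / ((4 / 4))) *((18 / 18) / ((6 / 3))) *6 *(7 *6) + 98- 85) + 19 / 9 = 446314 / 3195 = 139.69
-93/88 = -1.06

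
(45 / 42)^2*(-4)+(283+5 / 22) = 300369 / 1078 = 278.64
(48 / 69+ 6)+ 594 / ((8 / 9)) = 62095 / 92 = 674.95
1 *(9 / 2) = 4.50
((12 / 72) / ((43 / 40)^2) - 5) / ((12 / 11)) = -296285 / 66564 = -4.45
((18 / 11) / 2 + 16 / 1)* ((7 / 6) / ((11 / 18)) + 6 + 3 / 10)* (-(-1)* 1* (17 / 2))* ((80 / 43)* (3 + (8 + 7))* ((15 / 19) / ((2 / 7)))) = 108590.74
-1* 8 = -8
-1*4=-4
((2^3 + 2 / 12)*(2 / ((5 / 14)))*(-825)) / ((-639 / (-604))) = -35663.41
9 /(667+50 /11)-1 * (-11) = 81356 /7387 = 11.01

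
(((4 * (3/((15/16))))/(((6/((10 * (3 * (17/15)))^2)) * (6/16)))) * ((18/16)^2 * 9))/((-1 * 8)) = -46818/5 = -9363.60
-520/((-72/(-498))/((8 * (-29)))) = 834426.67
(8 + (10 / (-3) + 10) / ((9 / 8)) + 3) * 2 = 33.85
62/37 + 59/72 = 6647/2664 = 2.50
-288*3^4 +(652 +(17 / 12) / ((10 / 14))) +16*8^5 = 30096839 / 60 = 501613.98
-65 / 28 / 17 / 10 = -13 / 952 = -0.01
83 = 83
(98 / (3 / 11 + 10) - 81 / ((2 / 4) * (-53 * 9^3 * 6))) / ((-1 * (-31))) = 1542731 / 5012793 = 0.31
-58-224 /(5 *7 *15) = -4382 /75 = -58.43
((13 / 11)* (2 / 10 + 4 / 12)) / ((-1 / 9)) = -312 / 55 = -5.67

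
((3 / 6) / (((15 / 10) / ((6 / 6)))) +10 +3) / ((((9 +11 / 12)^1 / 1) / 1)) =160 / 119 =1.34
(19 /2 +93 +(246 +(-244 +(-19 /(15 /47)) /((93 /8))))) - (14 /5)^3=5400523 /69750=77.43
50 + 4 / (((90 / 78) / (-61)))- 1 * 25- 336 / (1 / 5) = -27997 / 15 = -1866.47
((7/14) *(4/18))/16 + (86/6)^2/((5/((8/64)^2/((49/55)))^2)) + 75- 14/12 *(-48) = 1288511565/9834496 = 131.02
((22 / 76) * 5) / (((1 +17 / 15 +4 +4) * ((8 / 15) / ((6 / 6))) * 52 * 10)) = 2475 / 4805632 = 0.00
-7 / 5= -1.40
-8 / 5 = -1.60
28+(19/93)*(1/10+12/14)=183553/6510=28.20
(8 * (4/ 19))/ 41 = 32/ 779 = 0.04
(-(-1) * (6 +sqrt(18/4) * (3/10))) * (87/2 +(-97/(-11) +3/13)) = 135261 * sqrt(2)/5720 +45087/143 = 348.74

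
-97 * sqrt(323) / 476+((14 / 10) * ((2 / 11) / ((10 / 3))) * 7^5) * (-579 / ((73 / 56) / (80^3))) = -234372168253440 / 803 - 97 * sqrt(323) / 476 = -291870695213.43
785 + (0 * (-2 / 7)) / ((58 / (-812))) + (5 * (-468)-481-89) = -2125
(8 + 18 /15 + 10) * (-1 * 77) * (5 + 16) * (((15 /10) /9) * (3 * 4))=-62092.80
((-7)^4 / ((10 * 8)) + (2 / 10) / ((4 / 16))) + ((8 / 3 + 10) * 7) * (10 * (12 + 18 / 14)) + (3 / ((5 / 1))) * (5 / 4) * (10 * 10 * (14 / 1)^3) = 3481773 / 16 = 217610.81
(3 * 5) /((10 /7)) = 21 /2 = 10.50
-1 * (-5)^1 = 5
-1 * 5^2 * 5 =-125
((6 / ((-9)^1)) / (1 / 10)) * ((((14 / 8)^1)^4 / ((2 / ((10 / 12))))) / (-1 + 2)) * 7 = -420175 / 2304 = -182.37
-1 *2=-2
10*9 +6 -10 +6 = 92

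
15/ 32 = 0.47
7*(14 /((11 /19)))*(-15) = -27930 /11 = -2539.09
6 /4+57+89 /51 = 6145 /102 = 60.25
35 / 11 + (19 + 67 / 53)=13669 / 583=23.45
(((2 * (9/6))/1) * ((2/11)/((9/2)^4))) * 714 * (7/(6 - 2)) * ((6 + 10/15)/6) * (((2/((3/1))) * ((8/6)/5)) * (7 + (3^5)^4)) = 743549801437184/649539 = 1144734652.48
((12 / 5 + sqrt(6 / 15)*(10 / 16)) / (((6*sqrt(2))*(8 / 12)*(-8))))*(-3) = 0.19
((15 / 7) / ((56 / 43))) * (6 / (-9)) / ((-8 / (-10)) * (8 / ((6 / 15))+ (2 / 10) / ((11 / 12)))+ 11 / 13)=-768625 / 11926404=-0.06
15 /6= 5 /2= 2.50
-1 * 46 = -46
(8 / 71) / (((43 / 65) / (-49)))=-8.35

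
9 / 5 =1.80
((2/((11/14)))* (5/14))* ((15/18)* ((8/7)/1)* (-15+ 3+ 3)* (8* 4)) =-19200/77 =-249.35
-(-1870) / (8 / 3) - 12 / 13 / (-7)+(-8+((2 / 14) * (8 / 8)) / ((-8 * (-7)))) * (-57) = 5897277 / 5096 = 1157.24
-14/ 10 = -7/ 5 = -1.40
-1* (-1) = 1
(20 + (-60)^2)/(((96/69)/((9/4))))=187335/32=5854.22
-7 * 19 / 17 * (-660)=5163.53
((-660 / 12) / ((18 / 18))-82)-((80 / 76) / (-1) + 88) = -4255 / 19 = -223.95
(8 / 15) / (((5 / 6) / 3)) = 48 / 25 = 1.92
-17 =-17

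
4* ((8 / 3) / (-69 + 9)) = -8 / 45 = -0.18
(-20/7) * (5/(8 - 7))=-14.29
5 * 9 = 45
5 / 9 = 0.56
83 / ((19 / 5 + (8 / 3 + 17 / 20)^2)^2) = 1075680000 / 3387356401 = 0.32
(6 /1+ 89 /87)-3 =350 /87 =4.02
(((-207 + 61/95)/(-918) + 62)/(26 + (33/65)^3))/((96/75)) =1.86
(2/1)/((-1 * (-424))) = 1/212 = 0.00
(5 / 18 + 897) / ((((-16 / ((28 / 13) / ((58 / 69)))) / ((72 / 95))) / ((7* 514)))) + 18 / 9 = -14033806837 / 35815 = -391841.60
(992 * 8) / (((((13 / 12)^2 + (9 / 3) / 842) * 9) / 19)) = 14232.20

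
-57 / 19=-3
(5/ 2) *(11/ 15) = 11/ 6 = 1.83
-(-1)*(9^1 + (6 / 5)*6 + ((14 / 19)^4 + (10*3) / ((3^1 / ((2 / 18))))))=17.61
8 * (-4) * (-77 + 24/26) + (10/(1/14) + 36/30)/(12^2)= 11397869/4680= 2435.44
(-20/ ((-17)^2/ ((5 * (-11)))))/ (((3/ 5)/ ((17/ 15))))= 1100/ 153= 7.19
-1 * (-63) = 63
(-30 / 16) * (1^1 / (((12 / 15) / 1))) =-75 / 32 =-2.34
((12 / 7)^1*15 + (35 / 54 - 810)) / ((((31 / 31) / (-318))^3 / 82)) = 14464668982040 / 7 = 2066381283148.57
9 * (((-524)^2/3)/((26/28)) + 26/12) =23064891/26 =887111.19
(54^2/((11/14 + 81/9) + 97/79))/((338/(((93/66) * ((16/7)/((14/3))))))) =85695408/158511353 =0.54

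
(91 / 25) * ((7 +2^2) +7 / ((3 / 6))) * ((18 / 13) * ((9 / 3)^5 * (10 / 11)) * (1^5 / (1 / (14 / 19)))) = 4286520 / 209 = 20509.67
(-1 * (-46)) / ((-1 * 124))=-23 / 62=-0.37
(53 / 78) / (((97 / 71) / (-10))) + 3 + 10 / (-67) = -538052 / 253461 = -2.12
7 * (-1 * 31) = -217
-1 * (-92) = 92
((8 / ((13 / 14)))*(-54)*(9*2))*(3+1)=-435456 / 13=-33496.62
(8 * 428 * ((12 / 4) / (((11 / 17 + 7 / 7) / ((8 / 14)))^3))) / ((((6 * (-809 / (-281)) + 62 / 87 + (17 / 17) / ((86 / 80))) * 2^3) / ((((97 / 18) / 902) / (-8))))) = -17867963204989 / 8441093478097280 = -0.00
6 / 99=2 / 33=0.06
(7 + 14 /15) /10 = 119 /150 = 0.79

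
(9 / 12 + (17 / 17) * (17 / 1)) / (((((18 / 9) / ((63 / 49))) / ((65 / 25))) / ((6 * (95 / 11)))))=473499 / 308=1537.33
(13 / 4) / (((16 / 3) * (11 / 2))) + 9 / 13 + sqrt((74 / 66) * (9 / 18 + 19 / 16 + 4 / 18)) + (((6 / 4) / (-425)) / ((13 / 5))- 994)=-386314393 / 388960 + 5 * sqrt(111) / 36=-991.73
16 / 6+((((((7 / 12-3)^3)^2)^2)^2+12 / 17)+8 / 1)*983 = 2091964889084127297011978611822538502247 / 1351446402457644350268506112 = 1547945138837.79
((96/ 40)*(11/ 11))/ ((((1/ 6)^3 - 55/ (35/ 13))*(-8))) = 2268/ 154405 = 0.01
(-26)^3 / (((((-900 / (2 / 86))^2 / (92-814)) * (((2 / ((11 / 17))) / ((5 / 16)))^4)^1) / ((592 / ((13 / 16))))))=33049612453 / 51236276834304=0.00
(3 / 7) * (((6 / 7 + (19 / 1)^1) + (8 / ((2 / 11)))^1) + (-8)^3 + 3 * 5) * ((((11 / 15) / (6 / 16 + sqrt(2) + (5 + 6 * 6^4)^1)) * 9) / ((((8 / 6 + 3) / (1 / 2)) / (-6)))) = 192196369728 / 1763210027215-172896768 * sqrt(2) / 12342470190505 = 0.11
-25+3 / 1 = -22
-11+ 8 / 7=-69 / 7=-9.86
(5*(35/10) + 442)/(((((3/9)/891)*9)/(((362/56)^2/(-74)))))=-8941885623/116032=-77063.96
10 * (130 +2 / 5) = 1304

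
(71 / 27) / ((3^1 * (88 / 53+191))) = 3763 / 827091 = 0.00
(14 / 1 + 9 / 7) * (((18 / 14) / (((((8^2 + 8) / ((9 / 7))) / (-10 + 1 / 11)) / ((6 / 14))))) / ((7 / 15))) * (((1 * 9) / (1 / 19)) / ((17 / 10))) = -4038605325 / 12571636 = -321.25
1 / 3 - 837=-2510 / 3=-836.67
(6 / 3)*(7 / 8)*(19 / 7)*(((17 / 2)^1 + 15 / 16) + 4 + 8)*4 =407.31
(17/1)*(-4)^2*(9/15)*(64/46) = 26112/115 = 227.06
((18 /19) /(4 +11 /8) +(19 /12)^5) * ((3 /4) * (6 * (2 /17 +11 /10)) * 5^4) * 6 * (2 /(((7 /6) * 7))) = 17757190459875 /348447232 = 50960.92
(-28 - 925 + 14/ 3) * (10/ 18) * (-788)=11209300/ 27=415159.26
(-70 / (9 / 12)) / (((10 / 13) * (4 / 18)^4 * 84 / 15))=-142155 / 16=-8884.69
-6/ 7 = -0.86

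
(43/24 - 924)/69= -22133/1656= -13.37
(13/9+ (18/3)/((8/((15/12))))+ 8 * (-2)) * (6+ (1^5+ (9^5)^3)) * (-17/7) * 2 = 857974083829943384/63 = 13618636251268942.60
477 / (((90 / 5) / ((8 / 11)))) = 212 / 11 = 19.27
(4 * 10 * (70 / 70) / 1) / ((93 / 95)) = 3800 / 93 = 40.86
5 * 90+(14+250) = 714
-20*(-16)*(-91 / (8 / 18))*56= -3669120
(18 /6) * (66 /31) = 198 /31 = 6.39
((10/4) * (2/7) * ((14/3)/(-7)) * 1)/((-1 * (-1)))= -10/21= -0.48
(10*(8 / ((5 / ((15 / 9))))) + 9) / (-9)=-107 / 27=-3.96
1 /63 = 0.02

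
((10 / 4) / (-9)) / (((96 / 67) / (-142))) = 23785 / 864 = 27.53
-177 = -177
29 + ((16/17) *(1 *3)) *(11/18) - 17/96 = 49855/1632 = 30.55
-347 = -347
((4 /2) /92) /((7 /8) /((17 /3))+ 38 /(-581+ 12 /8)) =4148 /16951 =0.24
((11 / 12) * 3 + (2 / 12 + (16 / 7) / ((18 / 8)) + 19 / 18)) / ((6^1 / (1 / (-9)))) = -419 / 4536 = -0.09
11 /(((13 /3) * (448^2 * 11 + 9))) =33 /28700789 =0.00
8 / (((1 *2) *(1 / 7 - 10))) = -28 / 69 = -0.41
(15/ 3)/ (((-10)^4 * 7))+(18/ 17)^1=252017/ 238000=1.06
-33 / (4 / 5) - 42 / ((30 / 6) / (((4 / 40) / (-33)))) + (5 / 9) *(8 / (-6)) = -41.97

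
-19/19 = -1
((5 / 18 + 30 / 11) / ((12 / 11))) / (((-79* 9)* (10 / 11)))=-1309 / 307152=-0.00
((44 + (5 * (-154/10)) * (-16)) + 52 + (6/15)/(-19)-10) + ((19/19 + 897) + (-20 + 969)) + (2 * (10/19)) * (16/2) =15867/5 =3173.40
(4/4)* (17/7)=2.43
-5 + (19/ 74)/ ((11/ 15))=-3785/ 814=-4.65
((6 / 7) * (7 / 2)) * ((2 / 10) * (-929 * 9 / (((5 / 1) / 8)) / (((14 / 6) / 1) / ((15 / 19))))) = -1805976 / 665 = -2715.75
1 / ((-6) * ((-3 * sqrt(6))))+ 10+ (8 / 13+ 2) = sqrt(6) / 108+ 164 / 13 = 12.64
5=5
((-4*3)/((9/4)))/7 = -16/21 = -0.76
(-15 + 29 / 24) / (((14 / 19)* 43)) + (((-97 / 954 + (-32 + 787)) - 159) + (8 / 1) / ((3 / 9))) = 1423050313 / 2297232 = 619.46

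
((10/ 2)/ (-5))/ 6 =-1/ 6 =-0.17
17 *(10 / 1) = 170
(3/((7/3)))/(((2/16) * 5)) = 72/35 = 2.06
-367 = -367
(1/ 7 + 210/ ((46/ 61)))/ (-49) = -44858/ 7889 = -5.69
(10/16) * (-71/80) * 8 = -71/16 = -4.44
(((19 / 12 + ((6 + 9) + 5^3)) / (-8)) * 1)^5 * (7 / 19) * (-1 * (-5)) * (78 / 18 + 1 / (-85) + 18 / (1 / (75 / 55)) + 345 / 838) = -6820149123099088052473673 / 72831062551560192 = -93643410.99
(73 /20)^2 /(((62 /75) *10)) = 15987 /9920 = 1.61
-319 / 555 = -0.57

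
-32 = -32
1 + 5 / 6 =11 / 6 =1.83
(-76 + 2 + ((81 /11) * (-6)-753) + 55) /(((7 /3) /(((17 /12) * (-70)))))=381565 /11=34687.73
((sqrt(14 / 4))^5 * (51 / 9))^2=4857223 / 288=16865.36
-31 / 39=-0.79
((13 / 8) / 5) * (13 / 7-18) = -1469 / 280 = -5.25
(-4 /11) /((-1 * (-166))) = -2 /913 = -0.00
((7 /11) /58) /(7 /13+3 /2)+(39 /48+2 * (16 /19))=12860077 /5139728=2.50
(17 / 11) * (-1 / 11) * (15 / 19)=-255 / 2299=-0.11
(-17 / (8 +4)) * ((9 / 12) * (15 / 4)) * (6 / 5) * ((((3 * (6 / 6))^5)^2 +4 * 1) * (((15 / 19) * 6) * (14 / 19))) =-2846059335 / 2888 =-985477.61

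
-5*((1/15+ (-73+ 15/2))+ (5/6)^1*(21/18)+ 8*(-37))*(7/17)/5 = 148.43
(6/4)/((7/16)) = 3.43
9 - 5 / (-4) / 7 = 257 / 28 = 9.18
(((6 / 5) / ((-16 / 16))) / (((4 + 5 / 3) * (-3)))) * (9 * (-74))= -3996 / 85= -47.01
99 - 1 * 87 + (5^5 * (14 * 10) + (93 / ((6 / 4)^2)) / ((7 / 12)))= 3063080 / 7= 437582.86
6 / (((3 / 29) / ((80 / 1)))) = 4640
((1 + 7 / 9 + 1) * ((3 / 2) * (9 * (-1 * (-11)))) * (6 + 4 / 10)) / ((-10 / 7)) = -1848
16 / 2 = 8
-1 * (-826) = 826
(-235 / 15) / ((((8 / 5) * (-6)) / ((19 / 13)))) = 4465 / 1872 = 2.39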